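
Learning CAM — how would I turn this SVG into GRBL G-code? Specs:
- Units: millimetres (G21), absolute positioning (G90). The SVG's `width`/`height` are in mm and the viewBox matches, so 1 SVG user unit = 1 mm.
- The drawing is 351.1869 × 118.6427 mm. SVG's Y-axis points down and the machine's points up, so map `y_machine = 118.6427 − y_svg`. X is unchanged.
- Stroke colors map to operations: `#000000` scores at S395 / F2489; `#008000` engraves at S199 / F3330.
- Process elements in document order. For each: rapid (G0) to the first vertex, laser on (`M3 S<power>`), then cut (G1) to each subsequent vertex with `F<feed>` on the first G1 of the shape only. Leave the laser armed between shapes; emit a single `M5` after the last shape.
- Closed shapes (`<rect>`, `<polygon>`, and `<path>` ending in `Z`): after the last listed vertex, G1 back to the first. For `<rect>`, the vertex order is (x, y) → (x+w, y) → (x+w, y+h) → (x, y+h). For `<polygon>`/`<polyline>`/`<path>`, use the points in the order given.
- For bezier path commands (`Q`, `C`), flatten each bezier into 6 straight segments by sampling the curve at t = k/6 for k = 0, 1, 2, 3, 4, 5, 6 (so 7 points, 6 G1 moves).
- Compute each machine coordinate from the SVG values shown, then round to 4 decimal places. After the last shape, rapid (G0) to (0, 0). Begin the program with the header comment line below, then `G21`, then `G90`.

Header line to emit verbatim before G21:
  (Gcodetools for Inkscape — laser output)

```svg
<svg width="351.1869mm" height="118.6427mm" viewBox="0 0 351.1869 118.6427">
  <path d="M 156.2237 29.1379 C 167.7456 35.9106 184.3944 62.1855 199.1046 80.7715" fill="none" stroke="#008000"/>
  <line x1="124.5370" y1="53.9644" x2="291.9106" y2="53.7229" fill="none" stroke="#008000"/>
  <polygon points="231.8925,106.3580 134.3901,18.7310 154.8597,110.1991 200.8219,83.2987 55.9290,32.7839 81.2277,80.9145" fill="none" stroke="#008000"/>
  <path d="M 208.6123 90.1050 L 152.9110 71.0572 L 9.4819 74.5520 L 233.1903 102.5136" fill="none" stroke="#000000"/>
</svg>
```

(Gcodetools for Inkscape — laser output)
G21
G90
G0 X156.2237 Y89.5048
M3 S199
G1 X162.3792 Y84.6192 F3330
G1 X169.1929 Y77.2384
G1 X176.4685 Y68.1180
G1 X184.0099 Y58.0131
G1 X191.6207 Y47.6791
G1 X199.1046 Y37.8712
G0 X124.5370 Y64.6783
M3 S199
G1 X291.9106 Y64.9198 F3330
G0 X231.8925 Y12.2847
M3 S199
G1 X134.3901 Y99.9117 F3330
G1 X154.8597 Y8.4436
G1 X200.8219 Y35.3440
G1 X55.9290 Y85.8588
G1 X81.2277 Y37.7282
G1 X231.8925 Y12.2847
G0 X208.6123 Y28.5377
M3 S395
G1 X152.9110 Y47.5855 F2489
G1 X9.4819 Y44.0907
G1 X233.1903 Y16.1291
M5
G0 X0.0000 Y0.0000

1 u = 1 mm; y_m = 118.6427 − y.

[1] `<path>` cubic bezier, #008000→engrave S199 F3330: (156.2237,89.5048) → (162.3792,84.6192) → (169.1929,77.2384) → (176.4685,68.1180) → (184.0099,58.0131) → (191.6207,47.6791) → (199.1046,37.8712)

[2] `<line>` line segment, #008000→engrave S199 F3330: (124.5370,64.6783) → (291.9106,64.9198)

[3] `<polygon>` closed polygon, #008000→engrave S199 F3330: (231.8925,12.2847) → (134.3901,99.9117) → (154.8597,8.4436) → (200.8219,35.3440) → (55.9290,85.8588) → (81.2277,37.7282) → (231.8925,12.2847) (closed)

[4] `<path>` open polyline, #000000→score S395 F2489: (208.6123,28.5377) → (152.9110,47.5855) → (9.4819,44.0907) → (233.1903,16.1291)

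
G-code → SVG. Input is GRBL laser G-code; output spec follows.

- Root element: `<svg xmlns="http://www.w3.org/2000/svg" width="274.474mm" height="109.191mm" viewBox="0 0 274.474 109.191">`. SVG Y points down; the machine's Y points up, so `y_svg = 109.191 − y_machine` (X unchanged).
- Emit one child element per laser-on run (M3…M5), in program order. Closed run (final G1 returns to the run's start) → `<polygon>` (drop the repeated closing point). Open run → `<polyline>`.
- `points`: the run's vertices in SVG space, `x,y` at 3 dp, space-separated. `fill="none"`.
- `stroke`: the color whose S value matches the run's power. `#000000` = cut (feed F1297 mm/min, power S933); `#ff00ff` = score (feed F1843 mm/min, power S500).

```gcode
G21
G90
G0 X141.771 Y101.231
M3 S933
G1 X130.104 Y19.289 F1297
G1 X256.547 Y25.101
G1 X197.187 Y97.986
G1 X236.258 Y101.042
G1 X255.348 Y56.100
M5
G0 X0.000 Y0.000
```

<svg xmlns="http://www.w3.org/2000/svg" width="274.474mm" height="109.191mm" viewBox="0 0 274.474 109.191">
  <polyline points="141.771,7.960 130.104,89.902 256.547,84.090 197.187,11.205 236.258,8.149 255.348,53.091" fill="none" stroke="#000000"/>
</svg>

Machine Y-up, SVG Y-down with viewBox height 109.191, so y_svg = 109.191 − y_machine; X carries over. Every run uses S933, so all elements get stroke `#000000` (cut).

Run 1: The run is open, so emit a `<polyline>` with points (Y-flipped): 141.771,7.960 130.104,89.902 256.547,84.090 197.187,11.205 236.258,8.149 255.348,53.091.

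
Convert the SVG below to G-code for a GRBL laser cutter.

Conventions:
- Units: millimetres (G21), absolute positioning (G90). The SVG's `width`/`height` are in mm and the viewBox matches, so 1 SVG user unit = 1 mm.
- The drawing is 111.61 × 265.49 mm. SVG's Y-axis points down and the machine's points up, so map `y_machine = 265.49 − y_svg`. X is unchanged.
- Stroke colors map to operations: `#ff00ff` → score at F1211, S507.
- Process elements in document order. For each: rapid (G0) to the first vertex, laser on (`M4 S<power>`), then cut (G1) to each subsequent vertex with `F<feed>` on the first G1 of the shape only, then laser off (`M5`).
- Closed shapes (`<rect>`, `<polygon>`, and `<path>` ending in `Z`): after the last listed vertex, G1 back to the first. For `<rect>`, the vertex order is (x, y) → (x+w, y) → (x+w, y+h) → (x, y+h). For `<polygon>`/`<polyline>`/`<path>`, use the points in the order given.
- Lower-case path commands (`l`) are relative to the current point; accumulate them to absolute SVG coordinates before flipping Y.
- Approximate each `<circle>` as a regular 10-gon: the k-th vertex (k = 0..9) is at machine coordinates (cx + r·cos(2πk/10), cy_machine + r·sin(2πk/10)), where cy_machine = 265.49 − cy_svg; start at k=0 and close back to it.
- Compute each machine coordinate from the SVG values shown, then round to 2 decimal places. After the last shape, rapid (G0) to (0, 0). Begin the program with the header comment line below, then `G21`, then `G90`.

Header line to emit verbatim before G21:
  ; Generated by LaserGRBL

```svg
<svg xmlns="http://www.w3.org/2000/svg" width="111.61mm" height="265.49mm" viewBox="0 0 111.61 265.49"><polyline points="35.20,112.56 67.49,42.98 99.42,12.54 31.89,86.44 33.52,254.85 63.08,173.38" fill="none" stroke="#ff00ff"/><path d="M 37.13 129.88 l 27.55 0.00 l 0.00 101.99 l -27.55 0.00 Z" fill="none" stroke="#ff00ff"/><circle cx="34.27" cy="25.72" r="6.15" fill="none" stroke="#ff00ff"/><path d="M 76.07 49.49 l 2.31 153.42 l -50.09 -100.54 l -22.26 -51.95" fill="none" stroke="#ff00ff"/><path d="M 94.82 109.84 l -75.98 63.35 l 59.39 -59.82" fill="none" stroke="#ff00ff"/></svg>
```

viewBox `0 0 111.61 265.49` with mm width/height → 1 unit = 1 mm. Flip: y_m = 265.49 − y_svg.

**Shape 1** — `<polyline>` open polyline, stroke `#ff00ff` → score (S507, F1211). Machine vertices: (35.20,152.93) → (67.49,222.51) → (99.42,252.95) → (31.89,179.05) → (33.52,10.64) → (63.08,92.11). Open path.

**Shape 2** — `<path>` rectangle, stroke `#ff00ff` → score (S507, F1211). Machine vertices: (37.13,135.61) → (64.68,135.61) → (64.68,33.62) → (37.13,33.62) → (37.13,135.61). Closed: final G1 returns to the first vertex.

**Shape 3** — `<circle>` circle, stroke `#ff00ff` → score (S507, F1211). Machine vertices: (40.42,239.77) → (39.25,243.38) → (36.17,245.62) → (32.37,245.62) → (29.29,243.38) → (28.12,239.77) → (29.29,236.16) → (32.37,233.92) → (36.17,233.92) → (39.25,236.16) → (40.42,239.77). Closed: final G1 returns to the first vertex.

**Shape 4** — `<path>` open polyline, stroke `#ff00ff` → score (S507, F1211). Machine vertices: (76.07,216.00) → (78.38,62.58) → (28.29,163.12) → (6.03,215.07). Open path.

**Shape 5** — `<path>` open polyline, stroke `#ff00ff` → score (S507, F1211). Machine vertices: (94.82,155.65) → (18.84,92.30) → (78.23,152.12). Open path.

; Generated by LaserGRBL
G21
G90
G0 X35.20 Y152.93
M4 S507
G1 X67.49 Y222.51 F1211
G1 X99.42 Y252.95
G1 X31.89 Y179.05
G1 X33.52 Y10.64
G1 X63.08 Y92.11
M5
G0 X37.13 Y135.61
M4 S507
G1 X64.68 Y135.61 F1211
G1 X64.68 Y33.62
G1 X37.13 Y33.62
G1 X37.13 Y135.61
M5
G0 X40.42 Y239.77
M4 S507
G1 X39.25 Y243.38 F1211
G1 X36.17 Y245.62
G1 X32.37 Y245.62
G1 X29.29 Y243.38
G1 X28.12 Y239.77
G1 X29.29 Y236.16
G1 X32.37 Y233.92
G1 X36.17 Y233.92
G1 X39.25 Y236.16
G1 X40.42 Y239.77
M5
G0 X76.07 Y216.00
M4 S507
G1 X78.38 Y62.58 F1211
G1 X28.29 Y163.12
G1 X6.03 Y215.07
M5
G0 X94.82 Y155.65
M4 S507
G1 X18.84 Y92.30 F1211
G1 X78.23 Y152.12
M5
G0 X0.00 Y0.00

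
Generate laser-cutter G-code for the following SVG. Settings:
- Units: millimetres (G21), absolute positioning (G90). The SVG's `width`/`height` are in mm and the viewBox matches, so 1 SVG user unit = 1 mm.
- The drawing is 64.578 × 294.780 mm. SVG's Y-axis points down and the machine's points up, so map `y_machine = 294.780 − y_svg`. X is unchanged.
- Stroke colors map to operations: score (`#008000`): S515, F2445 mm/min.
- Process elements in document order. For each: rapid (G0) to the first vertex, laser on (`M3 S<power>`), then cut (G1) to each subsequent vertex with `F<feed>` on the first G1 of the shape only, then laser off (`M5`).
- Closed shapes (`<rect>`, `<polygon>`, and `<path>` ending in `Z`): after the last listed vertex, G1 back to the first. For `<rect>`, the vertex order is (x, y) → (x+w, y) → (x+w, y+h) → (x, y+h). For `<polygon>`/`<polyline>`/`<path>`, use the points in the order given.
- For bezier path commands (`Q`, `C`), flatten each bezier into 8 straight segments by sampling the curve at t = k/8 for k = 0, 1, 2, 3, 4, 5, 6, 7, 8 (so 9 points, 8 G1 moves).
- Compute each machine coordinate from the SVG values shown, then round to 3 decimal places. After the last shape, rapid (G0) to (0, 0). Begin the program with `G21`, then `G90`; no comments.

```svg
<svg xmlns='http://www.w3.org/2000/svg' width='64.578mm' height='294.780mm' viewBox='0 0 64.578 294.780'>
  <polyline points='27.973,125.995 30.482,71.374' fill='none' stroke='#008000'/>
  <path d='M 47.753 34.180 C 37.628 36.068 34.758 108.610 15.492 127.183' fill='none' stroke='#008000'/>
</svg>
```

G21
G90
G0 X27.973 Y168.785
M3 S515
G1 X30.482 Y223.406 F2445
M5
G0 X47.753 Y260.600
M3 S515
G1 X44.250 Y256.823 F2445
G1 X41.150 Y247.884
G1 X38.176 Y235.241
G1 X35.050 Y220.355
G1 X31.496 Y204.688
G1 X27.237 Y189.699
G1 X21.994 Y176.848
G1 X15.492 Y167.597
M5
G0 X0.000 Y0.000

viewBox `0 0 64.578 294.780` with mm width/height → 1 unit = 1 mm. Flip: y_m = 294.780 − y_svg.

**Shape 1** — `<polyline>` line segment, stroke `#008000` → score (S515, F2445). Machine vertices: (27.973,168.785) → (30.482,223.406). Open path.

**Shape 2** — `<path>` cubic bezier, stroke `#008000` → score (S515, F2445). Control points (SVG): P0=(47.753,34.180), P1=(37.628,36.068), P2=(34.758,108.610), P3=(15.492,127.183); sampled at t=k/8. Machine vertices: (47.753,260.600) → (44.250,256.823) → (41.150,247.884) → (38.176,235.241) → (35.050,220.355) → (31.496,204.688) → (27.237,189.699) → (21.994,176.848) → (15.492,167.597). Open path.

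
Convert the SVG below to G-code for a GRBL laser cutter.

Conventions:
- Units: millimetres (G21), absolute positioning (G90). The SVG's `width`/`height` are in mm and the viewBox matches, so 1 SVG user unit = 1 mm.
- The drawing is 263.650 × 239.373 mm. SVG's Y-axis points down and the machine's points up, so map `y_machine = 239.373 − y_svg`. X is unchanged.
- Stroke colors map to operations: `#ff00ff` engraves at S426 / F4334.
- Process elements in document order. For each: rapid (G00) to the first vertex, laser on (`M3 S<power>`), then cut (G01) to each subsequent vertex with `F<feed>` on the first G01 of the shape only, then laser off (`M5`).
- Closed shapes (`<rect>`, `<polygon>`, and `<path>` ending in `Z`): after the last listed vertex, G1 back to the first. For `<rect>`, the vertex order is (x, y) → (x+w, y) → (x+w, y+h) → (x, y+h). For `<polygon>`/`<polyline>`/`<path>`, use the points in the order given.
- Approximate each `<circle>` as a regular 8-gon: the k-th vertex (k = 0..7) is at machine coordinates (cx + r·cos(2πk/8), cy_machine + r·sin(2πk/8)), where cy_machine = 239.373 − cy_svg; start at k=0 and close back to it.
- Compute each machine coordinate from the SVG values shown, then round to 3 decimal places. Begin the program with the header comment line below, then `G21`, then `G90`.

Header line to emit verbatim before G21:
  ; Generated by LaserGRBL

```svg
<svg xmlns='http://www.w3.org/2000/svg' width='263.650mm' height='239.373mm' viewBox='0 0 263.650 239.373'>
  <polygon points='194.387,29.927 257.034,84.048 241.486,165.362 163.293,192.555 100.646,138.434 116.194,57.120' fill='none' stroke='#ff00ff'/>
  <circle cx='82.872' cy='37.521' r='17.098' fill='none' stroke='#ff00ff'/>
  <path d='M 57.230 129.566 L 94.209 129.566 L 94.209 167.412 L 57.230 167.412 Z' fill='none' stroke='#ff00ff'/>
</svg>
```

; Generated by LaserGRBL
G21
G90
G00 X194.387 Y209.446
M3 S426
G01 X257.034 Y155.325 F4334
G01 X241.486 Y74.011
G01 X163.293 Y46.818
G01 X100.646 Y100.939
G01 X116.194 Y182.253
G01 X194.387 Y209.446
M5
G00 X99.970 Y201.852
M3 S426
G01 X94.962 Y213.942 F4334
G01 X82.872 Y218.950
G01 X70.782 Y213.942
G01 X65.774 Y201.852
G01 X70.782 Y189.762
G01 X82.872 Y184.754
G01 X94.962 Y189.762
G01 X99.970 Y201.852
M5
G00 X57.230 Y109.807
M3 S426
G01 X94.209 Y109.807 F4334
G01 X94.209 Y71.961
G01 X57.230 Y71.961
G01 X57.230 Y109.807
M5

viewBox `0 0 263.650 239.373` with mm width/height → 1 unit = 1 mm. Flip: y_m = 239.373 − y_svg.

**Shape 1** — `<polygon>` regular polygon, stroke `#ff00ff` → engrave (S426, F4334). Machine vertices: (194.387,209.446) → (257.034,155.325) → (241.486,74.011) → (163.293,46.818) → (100.646,100.939) → (116.194,182.253) → (194.387,209.446). Closed: final G1 returns to the first vertex.

**Shape 2** — `<circle>` circle, stroke `#ff00ff` → engrave (S426, F4334). Machine vertices: (99.970,201.852) → (94.962,213.942) → (82.872,218.950) → (70.782,213.942) → (65.774,201.852) → (70.782,189.762) → (82.872,184.754) → (94.962,189.762) → (99.970,201.852). Closed: final G1 returns to the first vertex.

**Shape 3** — `<path>` rectangle, stroke `#ff00ff` → engrave (S426, F4334). Machine vertices: (57.230,109.807) → (94.209,109.807) → (94.209,71.961) → (57.230,71.961) → (57.230,109.807). Closed: final G1 returns to the first vertex.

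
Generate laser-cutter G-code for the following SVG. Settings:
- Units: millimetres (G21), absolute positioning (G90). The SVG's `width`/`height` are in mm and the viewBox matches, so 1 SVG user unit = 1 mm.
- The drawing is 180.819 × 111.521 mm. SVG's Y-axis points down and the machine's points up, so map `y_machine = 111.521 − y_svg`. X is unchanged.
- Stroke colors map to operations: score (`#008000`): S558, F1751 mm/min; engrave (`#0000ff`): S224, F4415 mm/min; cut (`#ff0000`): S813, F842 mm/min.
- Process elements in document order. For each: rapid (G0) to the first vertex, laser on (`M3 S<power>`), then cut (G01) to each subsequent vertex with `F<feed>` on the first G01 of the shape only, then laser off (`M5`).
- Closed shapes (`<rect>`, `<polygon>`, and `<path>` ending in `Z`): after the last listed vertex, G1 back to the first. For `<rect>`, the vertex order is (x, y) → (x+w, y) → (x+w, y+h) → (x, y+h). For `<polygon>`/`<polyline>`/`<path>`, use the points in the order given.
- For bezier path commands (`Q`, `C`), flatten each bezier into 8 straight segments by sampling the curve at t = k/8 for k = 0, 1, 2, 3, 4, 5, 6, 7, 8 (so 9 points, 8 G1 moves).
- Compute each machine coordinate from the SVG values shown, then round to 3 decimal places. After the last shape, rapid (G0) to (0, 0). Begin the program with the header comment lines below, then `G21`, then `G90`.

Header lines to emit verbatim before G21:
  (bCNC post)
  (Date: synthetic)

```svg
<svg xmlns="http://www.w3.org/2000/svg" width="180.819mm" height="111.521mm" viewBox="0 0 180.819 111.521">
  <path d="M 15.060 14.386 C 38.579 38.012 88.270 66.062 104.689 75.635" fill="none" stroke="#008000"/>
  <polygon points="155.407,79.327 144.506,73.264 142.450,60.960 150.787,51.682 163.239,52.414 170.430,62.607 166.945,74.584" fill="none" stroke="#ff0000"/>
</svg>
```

(bCNC post)
(Date: synthetic)
G21
G90
G0 X15.060 Y97.135
M3 S558
G01 X24.990 Y88.113 F1751
G01 X36.678 Y78.944
G01 X49.425 Y69.897
G01 X62.537 Y61.241
G01 X75.316 Y53.243
G01 X87.065 Y46.172
G01 X97.088 Y40.297
G01 X104.689 Y35.886
M5
G0 X155.407 Y32.194
M3 S813
G01 X144.506 Y38.257 F842
G01 X142.450 Y50.561
G01 X150.787 Y59.839
G01 X163.239 Y59.107
G01 X170.430 Y48.914
G01 X166.945 Y36.937
G01 X155.407 Y32.194
M5
G0 X0.000 Y0.000

1 u = 1 mm; y_m = 111.521 − y.

[1] `<path>` cubic bezier, #008000→score S558 F1751: (15.060,97.135) → (24.990,88.113) → (36.678,78.944) → (49.425,69.897) → (62.537,61.241) → (75.316,53.243) → (87.065,46.172) → (97.088,40.297) → (104.689,35.886)

[2] `<polygon>` regular polygon, #ff0000→cut S813 F842: (155.407,32.194) → (144.506,38.257) → (142.450,50.561) → (150.787,59.839) → (163.239,59.107) → (170.430,48.914) → (166.945,36.937) → (155.407,32.194) (closed)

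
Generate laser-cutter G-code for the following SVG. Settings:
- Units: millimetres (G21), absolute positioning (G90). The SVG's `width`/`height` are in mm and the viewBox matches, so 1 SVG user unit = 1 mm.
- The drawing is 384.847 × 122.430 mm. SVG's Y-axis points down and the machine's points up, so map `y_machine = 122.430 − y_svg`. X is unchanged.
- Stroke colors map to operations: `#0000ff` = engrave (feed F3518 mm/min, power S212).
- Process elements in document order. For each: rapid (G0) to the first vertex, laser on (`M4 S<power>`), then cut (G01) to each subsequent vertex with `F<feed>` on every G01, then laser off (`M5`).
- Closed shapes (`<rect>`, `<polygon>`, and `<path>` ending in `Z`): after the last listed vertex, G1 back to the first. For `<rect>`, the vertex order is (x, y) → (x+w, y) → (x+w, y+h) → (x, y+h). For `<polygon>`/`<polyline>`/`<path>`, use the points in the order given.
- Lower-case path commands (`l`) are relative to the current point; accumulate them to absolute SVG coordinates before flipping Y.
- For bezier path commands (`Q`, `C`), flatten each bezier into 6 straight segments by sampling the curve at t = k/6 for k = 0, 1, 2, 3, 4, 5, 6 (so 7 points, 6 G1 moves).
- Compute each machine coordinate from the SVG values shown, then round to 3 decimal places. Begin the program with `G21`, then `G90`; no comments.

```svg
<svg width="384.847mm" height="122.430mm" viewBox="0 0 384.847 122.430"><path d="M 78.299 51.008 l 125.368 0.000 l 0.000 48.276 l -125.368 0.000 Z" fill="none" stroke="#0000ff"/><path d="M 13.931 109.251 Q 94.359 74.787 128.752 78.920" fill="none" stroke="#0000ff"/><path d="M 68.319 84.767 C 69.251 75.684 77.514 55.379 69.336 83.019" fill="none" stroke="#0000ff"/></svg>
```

G21
G90
G0 X78.299 Y71.422
M4 S212
G01 X203.667 Y71.422 F3518
G01 X203.667 Y23.146 F3518
G01 X78.299 Y23.146 F3518
G01 X78.299 Y71.422 F3518
M5
G0 X13.931 Y13.179
M4 S212
G01 X39.462 Y23.595 F3518
G01 X62.435 Y31.866 F3518
G01 X82.850 Y37.994 F3518
G01 X100.708 Y41.977 F3518
G01 X116.009 Y43.816 F3518
G01 X128.752 Y43.510 F3518
M5
G0 X68.319 Y37.663
M4 S212
G01 X69.286 Y42.866 F3518
G01 X70.814 Y48.295 F3518
G01 X72.244 Y52.308 F3518
G01 X72.914 Y53.261 F3518
G01 X72.165 Y49.510 F3518
G01 X69.336 Y39.411 F3518
M5

1 u = 1 mm; y_m = 122.430 − y.

[1] `<path>` rectangle, #0000ff→engrave S212 F3518: (78.299,71.422) → (203.667,71.422) → (203.667,23.146) → (78.299,23.146) → (78.299,71.422) (closed)

[2] `<path>` quadratic bezier, #0000ff→engrave S212 F3518: (13.931,13.179) → (39.462,23.595) → (62.435,31.866) → (82.850,37.994) → (100.708,41.977) → (116.009,43.816) → (128.752,43.510)

[3] `<path>` cubic bezier, #0000ff→engrave S212 F3518: (68.319,37.663) → (69.286,42.866) → (70.814,48.295) → (72.244,52.308) → (72.914,53.261) → (72.165,49.510) → (69.336,39.411)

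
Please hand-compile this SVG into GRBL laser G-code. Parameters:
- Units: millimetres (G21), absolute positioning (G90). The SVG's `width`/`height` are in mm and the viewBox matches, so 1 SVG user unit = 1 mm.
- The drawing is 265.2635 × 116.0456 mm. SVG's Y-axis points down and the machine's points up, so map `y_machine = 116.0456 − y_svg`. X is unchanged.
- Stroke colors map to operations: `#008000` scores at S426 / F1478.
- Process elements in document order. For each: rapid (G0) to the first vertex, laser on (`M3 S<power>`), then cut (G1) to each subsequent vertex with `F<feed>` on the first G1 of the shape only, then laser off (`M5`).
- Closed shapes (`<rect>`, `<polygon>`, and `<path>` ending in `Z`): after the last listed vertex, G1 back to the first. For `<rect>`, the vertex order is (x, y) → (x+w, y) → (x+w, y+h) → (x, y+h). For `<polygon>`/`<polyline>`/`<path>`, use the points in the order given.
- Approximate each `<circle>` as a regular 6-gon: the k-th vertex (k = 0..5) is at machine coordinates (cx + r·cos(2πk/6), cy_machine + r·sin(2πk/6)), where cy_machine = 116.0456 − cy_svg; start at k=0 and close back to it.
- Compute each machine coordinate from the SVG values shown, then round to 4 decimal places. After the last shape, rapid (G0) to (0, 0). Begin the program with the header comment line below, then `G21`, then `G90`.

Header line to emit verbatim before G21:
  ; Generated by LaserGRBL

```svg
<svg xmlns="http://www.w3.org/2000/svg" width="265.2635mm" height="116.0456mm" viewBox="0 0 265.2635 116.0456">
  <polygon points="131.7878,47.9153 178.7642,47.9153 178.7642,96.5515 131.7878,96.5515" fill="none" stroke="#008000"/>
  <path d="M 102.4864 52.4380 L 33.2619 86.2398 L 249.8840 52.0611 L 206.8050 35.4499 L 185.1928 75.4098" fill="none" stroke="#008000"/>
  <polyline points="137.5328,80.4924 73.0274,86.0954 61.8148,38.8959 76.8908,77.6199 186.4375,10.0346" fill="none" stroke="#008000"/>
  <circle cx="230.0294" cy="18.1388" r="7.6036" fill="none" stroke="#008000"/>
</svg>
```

; Generated by LaserGRBL
G21
G90
G0 X131.7878 Y68.1303
M3 S426
G1 X178.7642 Y68.1303 F1478
G1 X178.7642 Y19.4941
G1 X131.7878 Y19.4941
G1 X131.7878 Y68.1303
M5
G0 X102.4864 Y63.6076
M3 S426
G1 X33.2619 Y29.8058 F1478
G1 X249.8840 Y63.9845
G1 X206.8050 Y80.5957
G1 X185.1928 Y40.6358
M5
G0 X137.5328 Y35.5532
M3 S426
G1 X73.0274 Y29.9502 F1478
G1 X61.8148 Y77.1497
G1 X76.8908 Y38.4257
G1 X186.4375 Y106.0110
M5
G0 X237.6330 Y97.9068
M3 S426
G1 X233.8312 Y104.4917 F1478
G1 X226.2276 Y104.4917
G1 X222.4258 Y97.9068
G1 X226.2276 Y91.3219
G1 X233.8312 Y91.3219
G1 X237.6330 Y97.9068
M5
G0 X0.0000 Y0.0000

Since the viewBox matches the mm dimensions, user units are millimetres directly. The only transform is the Y-flip y_m = 116.0456 − y_svg.

Shape 1 is a rectangle drawn with `<polygon>`. Its stroke #008000 means score at S426, F1478. After flipping Y the toolpath is (131.7878,68.1303) → (178.7642,68.1303) → (178.7642,19.4941) → (131.7878,19.4941) → (131.7878,68.1303), returning to the start.

Shape 2 is a open polyline drawn with `<path>`. Its stroke #008000 means score at S426, F1478. After flipping Y the toolpath is (102.4864,63.6076) → (33.2619,29.8058) → (249.8840,63.9845) → (206.8050,80.5957) → (185.1928,40.6358).

Shape 3 is a open polyline drawn with `<polyline>`. Its stroke #008000 means score at S426, F1478. After flipping Y the toolpath is (137.5328,35.5532) → (73.0274,29.9502) → (61.8148,77.1497) → (76.8908,38.4257) → (186.4375,106.0110).

Shape 4 is a circle drawn with `<circle>`. Its stroke #008000 means score at S426, F1478. After flipping Y the toolpath is (237.6330,97.9068) → (233.8312,104.4917) → (226.2276,104.4917) → (222.4258,97.9068) → (226.2276,91.3219) → (233.8312,91.3219) → (237.6330,97.9068), returning to the start.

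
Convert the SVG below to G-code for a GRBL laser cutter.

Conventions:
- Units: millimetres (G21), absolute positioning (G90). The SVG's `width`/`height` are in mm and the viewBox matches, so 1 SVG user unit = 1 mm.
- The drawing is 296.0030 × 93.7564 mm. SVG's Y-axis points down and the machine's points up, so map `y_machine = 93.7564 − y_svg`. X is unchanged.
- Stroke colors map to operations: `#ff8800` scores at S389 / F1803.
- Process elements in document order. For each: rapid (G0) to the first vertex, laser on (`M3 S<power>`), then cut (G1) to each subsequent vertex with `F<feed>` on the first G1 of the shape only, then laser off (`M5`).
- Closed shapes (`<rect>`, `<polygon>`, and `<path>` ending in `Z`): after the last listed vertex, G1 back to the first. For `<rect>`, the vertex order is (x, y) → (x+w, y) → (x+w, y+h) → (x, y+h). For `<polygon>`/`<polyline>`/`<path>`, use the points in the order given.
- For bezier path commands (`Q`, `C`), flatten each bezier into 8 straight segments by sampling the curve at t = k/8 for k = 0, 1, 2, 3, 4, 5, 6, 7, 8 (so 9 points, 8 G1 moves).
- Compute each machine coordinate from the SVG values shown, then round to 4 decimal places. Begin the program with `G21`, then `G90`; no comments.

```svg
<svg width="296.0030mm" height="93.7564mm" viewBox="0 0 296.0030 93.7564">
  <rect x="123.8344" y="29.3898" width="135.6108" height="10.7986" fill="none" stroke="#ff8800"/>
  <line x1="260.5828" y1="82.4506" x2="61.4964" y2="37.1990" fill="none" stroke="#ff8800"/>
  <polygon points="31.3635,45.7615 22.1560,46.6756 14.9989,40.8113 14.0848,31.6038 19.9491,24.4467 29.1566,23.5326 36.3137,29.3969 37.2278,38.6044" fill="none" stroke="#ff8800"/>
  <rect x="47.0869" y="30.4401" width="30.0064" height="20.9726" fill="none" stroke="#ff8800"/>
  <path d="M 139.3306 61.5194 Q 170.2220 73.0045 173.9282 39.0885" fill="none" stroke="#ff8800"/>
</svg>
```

G21
G90
G0 X123.8344 Y64.3666
M3 S389
G1 X259.4452 Y64.3666 F1803
G1 X259.4452 Y53.5680
G1 X123.8344 Y53.5680
G1 X123.8344 Y64.3666
M5
G0 X260.5828 Y11.3058
M3 S389
G1 X61.4964 Y56.5574 F1803
M5
G0 X31.3635 Y47.9949
M3 S389
G1 X22.1560 Y47.0808 F1803
G1 X14.9989 Y52.9451
G1 X14.0848 Y62.1526
G1 X19.9491 Y69.3097
G1 X29.1566 Y70.2238
G1 X36.3137 Y64.3595
G1 X37.2278 Y55.1520
G1 X31.3635 Y47.9949
M5
G0 X47.0869 Y63.3163
M3 S389
G1 X77.0933 Y63.3163 F1803
G1 X77.0933 Y42.3437
G1 X47.0869 Y42.3437
G1 X47.0869 Y63.3163
M5
G0 X139.3306 Y32.2370
M3 S389
G1 X146.6287 Y30.0751 F1803
G1 X153.0772 Y29.3320
G1 X158.6762 Y30.0077
G1 X163.4257 Y32.1022
G1 X167.3256 Y35.6154
G1 X170.3760 Y40.5475
G1 X172.5769 Y46.8983
G1 X173.9282 Y54.6679
M5

Since the viewBox matches the mm dimensions, user units are millimetres directly. The only transform is the Y-flip y_m = 93.7564 − y_svg.

Shape 1 is a rectangle drawn with `<rect>`. Its stroke #ff8800 means score at S389, F1803. After flipping Y the toolpath is (123.8344,64.3666) → (259.4452,64.3666) → (259.4452,53.5680) → (123.8344,53.5680) → (123.8344,64.3666), returning to the start.

Shape 2 is a line segment drawn with `<line>`. Its stroke #ff8800 means score at S389, F1803. After flipping Y the toolpath is (260.5828,11.3058) → (61.4964,56.5574).

Shape 3 is a regular polygon drawn with `<polygon>`. Its stroke #ff8800 means score at S389, F1803. After flipping Y the toolpath is (31.3635,47.9949) → (22.1560,47.0808) → (14.9989,52.9451) → (14.0848,62.1526) → (19.9491,69.3097) → (29.1566,70.2238) → (36.3137,64.3595) → (37.2278,55.1520) → (31.3635,47.9949), returning to the start.

Shape 4 is a rectangle drawn with `<rect>`. Its stroke #ff8800 means score at S389, F1803. After flipping Y the toolpath is (47.0869,63.3163) → (77.0933,63.3163) → (77.0933,42.3437) → (47.0869,42.3437) → (47.0869,63.3163), returning to the start.

Shape 5 is a quadratic bezier drawn with `<path>`. Its stroke #ff8800 means score at S389, F1803. After flipping Y the toolpath is (139.3306,32.2370) → (146.6287,30.0751) → (153.0772,29.3320) → (158.6762,30.0077) → (163.4257,32.1022) → (167.3256,35.6154) → (170.3760,40.5475) → (172.5769,46.8983) → (173.9282,54.6679).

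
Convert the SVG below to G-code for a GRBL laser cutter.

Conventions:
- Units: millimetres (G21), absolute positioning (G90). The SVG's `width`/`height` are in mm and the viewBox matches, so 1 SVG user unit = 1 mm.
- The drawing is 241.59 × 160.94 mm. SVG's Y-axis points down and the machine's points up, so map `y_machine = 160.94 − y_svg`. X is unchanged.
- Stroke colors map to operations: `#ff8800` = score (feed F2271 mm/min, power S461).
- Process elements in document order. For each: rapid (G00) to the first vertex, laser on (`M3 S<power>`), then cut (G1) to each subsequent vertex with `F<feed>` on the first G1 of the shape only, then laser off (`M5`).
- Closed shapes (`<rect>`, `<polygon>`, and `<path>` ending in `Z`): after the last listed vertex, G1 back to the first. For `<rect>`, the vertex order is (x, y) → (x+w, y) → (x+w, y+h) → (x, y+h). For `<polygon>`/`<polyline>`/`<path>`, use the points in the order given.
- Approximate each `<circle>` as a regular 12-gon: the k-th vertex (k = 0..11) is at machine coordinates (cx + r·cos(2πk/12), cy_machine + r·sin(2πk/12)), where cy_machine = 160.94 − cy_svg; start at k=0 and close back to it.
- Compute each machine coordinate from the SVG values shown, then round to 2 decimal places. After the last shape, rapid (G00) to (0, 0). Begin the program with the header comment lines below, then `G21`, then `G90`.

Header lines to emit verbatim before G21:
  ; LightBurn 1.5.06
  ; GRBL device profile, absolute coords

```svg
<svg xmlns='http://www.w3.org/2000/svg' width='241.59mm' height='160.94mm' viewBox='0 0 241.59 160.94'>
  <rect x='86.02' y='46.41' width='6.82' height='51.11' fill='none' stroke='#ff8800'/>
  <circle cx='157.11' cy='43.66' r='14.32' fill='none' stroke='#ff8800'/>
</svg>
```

viewBox `0 0 241.59 160.94` with mm width/height → 1 unit = 1 mm. Flip: y_m = 160.94 − y_svg.

**Shape 1** — `<rect>` rectangle, stroke `#ff8800` → score (S461, F2271). Machine vertices: (86.02,114.53) → (92.84,114.53) → (92.84,63.42) → (86.02,63.42) → (86.02,114.53). Closed: final G1 returns to the first vertex.

**Shape 2** — `<circle>` circle, stroke `#ff8800` → score (S461, F2271). Machine vertices: (171.43,117.28) → (169.51,124.44) → (164.27,129.68) → (157.11,131.60) → (149.95,129.68) → (144.71,124.44) → (142.79,117.28) → (144.71,110.12) → (149.95,104.88) → (157.11,102.96) → (164.27,104.88) → (169.51,110.12) → (171.43,117.28). Closed: final G1 returns to the first vertex.

; LightBurn 1.5.06
; GRBL device profile, absolute coords
G21
G90
G00 X86.02 Y114.53
M3 S461
G1 X92.84 Y114.53 F2271
G1 X92.84 Y63.42
G1 X86.02 Y63.42
G1 X86.02 Y114.53
M5
G00 X171.43 Y117.28
M3 S461
G1 X169.51 Y124.44 F2271
G1 X164.27 Y129.68
G1 X157.11 Y131.60
G1 X149.95 Y129.68
G1 X144.71 Y124.44
G1 X142.79 Y117.28
G1 X144.71 Y110.12
G1 X149.95 Y104.88
G1 X157.11 Y102.96
G1 X164.27 Y104.88
G1 X169.51 Y110.12
G1 X171.43 Y117.28
M5
G00 X0.00 Y0.00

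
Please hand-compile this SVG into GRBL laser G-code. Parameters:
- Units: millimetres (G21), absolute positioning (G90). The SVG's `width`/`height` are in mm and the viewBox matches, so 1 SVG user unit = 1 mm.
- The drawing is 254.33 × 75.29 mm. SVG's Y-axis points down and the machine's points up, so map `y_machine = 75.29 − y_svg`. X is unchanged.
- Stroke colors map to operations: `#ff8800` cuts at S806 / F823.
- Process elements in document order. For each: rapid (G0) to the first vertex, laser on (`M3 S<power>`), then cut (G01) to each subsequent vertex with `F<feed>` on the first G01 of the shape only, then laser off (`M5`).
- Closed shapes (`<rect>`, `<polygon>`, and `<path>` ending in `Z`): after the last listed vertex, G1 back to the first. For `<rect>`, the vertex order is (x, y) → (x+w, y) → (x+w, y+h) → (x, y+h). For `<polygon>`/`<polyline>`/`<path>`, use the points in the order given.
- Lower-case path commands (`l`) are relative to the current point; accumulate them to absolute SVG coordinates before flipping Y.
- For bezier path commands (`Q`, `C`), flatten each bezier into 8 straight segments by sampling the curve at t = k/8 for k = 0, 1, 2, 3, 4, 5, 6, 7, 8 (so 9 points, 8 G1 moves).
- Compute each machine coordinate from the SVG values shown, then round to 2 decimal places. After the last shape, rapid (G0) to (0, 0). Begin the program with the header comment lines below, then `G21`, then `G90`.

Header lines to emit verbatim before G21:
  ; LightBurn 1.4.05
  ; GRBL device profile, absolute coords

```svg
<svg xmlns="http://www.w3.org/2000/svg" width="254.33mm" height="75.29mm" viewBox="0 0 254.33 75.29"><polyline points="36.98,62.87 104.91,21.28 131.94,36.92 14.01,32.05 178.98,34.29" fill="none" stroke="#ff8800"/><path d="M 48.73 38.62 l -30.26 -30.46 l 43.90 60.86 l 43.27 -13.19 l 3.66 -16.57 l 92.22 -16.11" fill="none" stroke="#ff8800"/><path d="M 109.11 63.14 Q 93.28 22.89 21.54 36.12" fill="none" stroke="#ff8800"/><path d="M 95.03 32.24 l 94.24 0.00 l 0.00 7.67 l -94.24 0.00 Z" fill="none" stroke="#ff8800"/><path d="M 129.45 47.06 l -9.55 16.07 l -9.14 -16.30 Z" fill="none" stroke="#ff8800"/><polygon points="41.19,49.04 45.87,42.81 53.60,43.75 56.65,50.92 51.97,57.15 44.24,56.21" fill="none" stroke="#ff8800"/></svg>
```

1 u = 1 mm; y_m = 75.29 − y.

[1] `<polyline>` open polyline, #ff8800→cut S806 F823: (36.98,12.42) → (104.91,54.01) → (131.94,38.37) → (14.01,43.24) → (178.98,41.00)

[2] `<path>` open polyline, #ff8800→cut S806 F823: (48.73,36.67) → (18.47,67.13) → (62.37,6.27) → (105.64,19.46) → (109.30,36.03) → (201.52,52.14)

[3] `<path>` quadratic bezier, #ff8800→cut S806 F823: (109.11,12.15) → (104.28,21.38) → (97.70,28.93) → (89.38,34.82) → (79.30,39.03) → (67.48,41.57) → (53.92,42.44) → (38.60,41.64) → (21.54,39.17)

[4] `<path>` rectangle, #ff8800→cut S806 F823: (95.03,43.05) → (189.27,43.05) → (189.27,35.38) → (95.03,35.38) → (95.03,43.05) (closed)

[5] `<path>` regular polygon, #ff8800→cut S806 F823: (129.45,28.23) → (119.90,12.16) → (110.76,28.46) → (129.45,28.23) (closed)

[6] `<polygon>` regular polygon, #ff8800→cut S806 F823: (41.19,26.25) → (45.87,32.48) → (53.60,31.54) → (56.65,24.37) → (51.97,18.14) → (44.24,19.08) → (41.19,26.25) (closed)

; LightBurn 1.4.05
; GRBL device profile, absolute coords
G21
G90
G0 X36.98 Y12.42
M3 S806
G01 X104.91 Y54.01 F823
G01 X131.94 Y38.37
G01 X14.01 Y43.24
G01 X178.98 Y41.00
M5
G0 X48.73 Y36.67
M3 S806
G01 X18.47 Y67.13 F823
G01 X62.37 Y6.27
G01 X105.64 Y19.46
G01 X109.30 Y36.03
G01 X201.52 Y52.14
M5
G0 X109.11 Y12.15
M3 S806
G01 X104.28 Y21.38 F823
G01 X97.70 Y28.93
G01 X89.38 Y34.82
G01 X79.30 Y39.03
G01 X67.48 Y41.57
G01 X53.92 Y42.44
G01 X38.60 Y41.64
G01 X21.54 Y39.17
M5
G0 X95.03 Y43.05
M3 S806
G01 X189.27 Y43.05 F823
G01 X189.27 Y35.38
G01 X95.03 Y35.38
G01 X95.03 Y43.05
M5
G0 X129.45 Y28.23
M3 S806
G01 X119.90 Y12.16 F823
G01 X110.76 Y28.46
G01 X129.45 Y28.23
M5
G0 X41.19 Y26.25
M3 S806
G01 X45.87 Y32.48 F823
G01 X53.60 Y31.54
G01 X56.65 Y24.37
G01 X51.97 Y18.14
G01 X44.24 Y19.08
G01 X41.19 Y26.25
M5
G0 X0.00 Y0.00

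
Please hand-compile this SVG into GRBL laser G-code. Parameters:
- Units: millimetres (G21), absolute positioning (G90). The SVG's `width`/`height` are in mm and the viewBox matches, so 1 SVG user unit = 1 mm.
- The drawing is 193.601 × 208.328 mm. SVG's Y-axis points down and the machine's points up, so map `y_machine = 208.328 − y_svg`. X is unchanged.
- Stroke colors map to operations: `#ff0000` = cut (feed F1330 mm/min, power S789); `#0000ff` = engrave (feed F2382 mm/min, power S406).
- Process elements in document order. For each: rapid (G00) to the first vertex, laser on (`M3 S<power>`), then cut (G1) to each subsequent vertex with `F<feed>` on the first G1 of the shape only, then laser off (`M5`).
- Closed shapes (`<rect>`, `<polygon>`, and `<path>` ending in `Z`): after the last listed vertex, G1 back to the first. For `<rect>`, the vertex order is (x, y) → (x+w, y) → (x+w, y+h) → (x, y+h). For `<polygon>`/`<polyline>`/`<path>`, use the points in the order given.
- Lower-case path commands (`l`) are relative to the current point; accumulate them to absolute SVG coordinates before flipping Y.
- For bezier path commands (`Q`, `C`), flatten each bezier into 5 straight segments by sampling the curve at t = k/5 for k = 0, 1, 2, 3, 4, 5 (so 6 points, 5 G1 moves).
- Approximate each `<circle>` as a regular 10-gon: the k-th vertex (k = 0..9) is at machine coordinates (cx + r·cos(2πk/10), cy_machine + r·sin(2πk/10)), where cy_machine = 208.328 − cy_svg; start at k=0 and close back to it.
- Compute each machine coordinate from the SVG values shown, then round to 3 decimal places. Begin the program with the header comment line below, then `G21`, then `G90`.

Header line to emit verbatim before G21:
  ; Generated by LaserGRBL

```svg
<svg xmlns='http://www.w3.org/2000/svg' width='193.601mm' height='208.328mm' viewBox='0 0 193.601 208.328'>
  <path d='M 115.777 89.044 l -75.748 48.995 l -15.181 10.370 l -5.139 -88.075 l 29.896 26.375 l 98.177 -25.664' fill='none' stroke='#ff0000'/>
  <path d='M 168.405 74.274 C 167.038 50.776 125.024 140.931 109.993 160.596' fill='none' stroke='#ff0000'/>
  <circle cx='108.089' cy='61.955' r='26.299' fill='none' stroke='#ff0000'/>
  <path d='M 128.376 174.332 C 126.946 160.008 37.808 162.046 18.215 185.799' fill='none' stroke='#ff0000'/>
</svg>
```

1 u = 1 mm; y_m = 208.328 − y.

[1] `<path>` open polyline, #ff0000→cut S789 F1330: (115.777,119.284) → (40.029,70.289) → (24.848,59.919) → (19.709,147.994) → (49.605,121.619) → (147.782,147.283)

[2] `<path>` cubic bezier, #ff0000→cut S789 F1330: (168.405,134.054) → (163.248,135.988) → (151.582,119.483) → (136.654,93.380) → (121.709,66.517) → (109.993,47.732)

[3] `<circle>` circle, #ff0000→cut S789 F1330: (134.388,146.373) → (129.365,161.831) → (116.216,171.385) → (99.962,171.385) → (86.813,161.831) → (81.790,146.373) → (86.813,130.915) → (99.962,121.361) → (116.216,121.361) → (129.365,130.915) → (134.388,146.373) (closed)

[4] `<path>` cubic bezier, #ff0000→cut S789 F1330: (128.376,33.996) → (118.251,40.584) → (94.624,42.988) → (65.044,40.952) → (37.058,34.218) → (18.215,22.529)

; Generated by LaserGRBL
G21
G90
G00 X115.777 Y119.284
M3 S789
G1 X40.029 Y70.289 F1330
G1 X24.848 Y59.919
G1 X19.709 Y147.994
G1 X49.605 Y121.619
G1 X147.782 Y147.283
M5
G00 X168.405 Y134.054
M3 S789
G1 X163.248 Y135.988 F1330
G1 X151.582 Y119.483
G1 X136.654 Y93.380
G1 X121.709 Y66.517
G1 X109.993 Y47.732
M5
G00 X134.388 Y146.373
M3 S789
G1 X129.365 Y161.831 F1330
G1 X116.216 Y171.385
G1 X99.962 Y171.385
G1 X86.813 Y161.831
G1 X81.790 Y146.373
G1 X86.813 Y130.915
G1 X99.962 Y121.361
G1 X116.216 Y121.361
G1 X129.365 Y130.915
G1 X134.388 Y146.373
M5
G00 X128.376 Y33.996
M3 S789
G1 X118.251 Y40.584 F1330
G1 X94.624 Y42.988
G1 X65.044 Y40.952
G1 X37.058 Y34.218
G1 X18.215 Y22.529
M5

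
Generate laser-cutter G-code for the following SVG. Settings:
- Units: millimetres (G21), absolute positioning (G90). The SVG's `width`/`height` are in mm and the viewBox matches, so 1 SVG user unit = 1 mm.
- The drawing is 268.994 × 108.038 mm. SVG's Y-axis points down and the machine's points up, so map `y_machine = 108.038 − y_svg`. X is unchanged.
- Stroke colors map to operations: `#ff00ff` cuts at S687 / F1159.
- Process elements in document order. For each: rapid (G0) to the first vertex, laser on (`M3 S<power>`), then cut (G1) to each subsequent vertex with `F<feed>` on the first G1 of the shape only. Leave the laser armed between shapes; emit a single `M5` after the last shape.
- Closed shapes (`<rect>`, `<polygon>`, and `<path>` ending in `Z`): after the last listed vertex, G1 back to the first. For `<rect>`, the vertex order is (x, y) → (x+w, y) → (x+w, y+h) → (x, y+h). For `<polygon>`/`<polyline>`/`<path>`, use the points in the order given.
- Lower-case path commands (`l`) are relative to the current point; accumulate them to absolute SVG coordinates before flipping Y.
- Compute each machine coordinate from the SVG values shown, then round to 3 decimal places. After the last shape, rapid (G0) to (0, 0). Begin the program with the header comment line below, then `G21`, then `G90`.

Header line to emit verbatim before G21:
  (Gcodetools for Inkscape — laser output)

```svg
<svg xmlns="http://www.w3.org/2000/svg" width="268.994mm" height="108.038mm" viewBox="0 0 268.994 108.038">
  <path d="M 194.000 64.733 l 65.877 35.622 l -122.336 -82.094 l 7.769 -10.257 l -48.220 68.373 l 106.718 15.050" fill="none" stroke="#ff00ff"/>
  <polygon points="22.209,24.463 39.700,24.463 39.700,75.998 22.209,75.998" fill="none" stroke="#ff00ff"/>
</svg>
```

(Gcodetools for Inkscape — laser output)
G21
G90
G0 X194.000 Y43.305
M3 S687
G1 X259.877 Y7.683 F1159
G1 X137.541 Y89.777
G1 X145.310 Y100.034
G1 X97.090 Y31.661
G1 X203.808 Y16.611
G0 X22.209 Y83.575
M3 S687
G1 X39.700 Y83.575 F1159
G1 X39.700 Y32.040
G1 X22.209 Y32.040
G1 X22.209 Y83.575
M5
G0 X0.000 Y0.000

Since the viewBox matches the mm dimensions, user units are millimetres directly. The only transform is the Y-flip y_m = 108.038 − y_svg.

Shape 1 is a open polyline drawn with `<path>`. Its stroke #ff00ff means cut at S687, F1159. After flipping Y the toolpath is (194.000,43.305) → (259.877,7.683) → (137.541,89.777) → (145.310,100.034) → (97.090,31.661) → (203.808,16.611).

Shape 2 is a rectangle drawn with `<polygon>`. Its stroke #ff00ff means cut at S687, F1159. After flipping Y the toolpath is (22.209,83.575) → (39.700,83.575) → (39.700,32.040) → (22.209,32.040) → (22.209,83.575), returning to the start.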